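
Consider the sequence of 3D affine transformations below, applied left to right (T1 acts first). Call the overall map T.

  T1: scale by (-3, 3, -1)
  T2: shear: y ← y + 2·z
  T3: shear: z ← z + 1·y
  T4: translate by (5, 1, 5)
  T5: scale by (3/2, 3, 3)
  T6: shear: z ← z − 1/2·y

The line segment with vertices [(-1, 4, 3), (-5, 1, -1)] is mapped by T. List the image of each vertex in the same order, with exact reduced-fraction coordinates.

T1 scale by (-3, 3, -1): (-1, 4, 3) → (3, 12, -3); (-5, 1, -1) → (15, 3, 1)
T2 shear: y ← y + 2·z: (3, 12, -3) → (3, 6, -3); (15, 3, 1) → (15, 5, 1)
T3 shear: z ← z + 1·y: (3, 6, -3) → (3, 6, 3); (15, 5, 1) → (15, 5, 6)
T4 translate by (5, 1, 5): (3, 6, 3) → (8, 7, 8); (15, 5, 6) → (20, 6, 11)
T5 scale by (3/2, 3, 3): (8, 7, 8) → (12, 21, 24); (20, 6, 11) → (30, 18, 33)
T6 shear: z ← z − 1/2·y: (12, 21, 24) → (12, 21, 27/2); (30, 18, 33) → (30, 18, 24)

image vertices: (12, 21, 27/2), (30, 18, 24)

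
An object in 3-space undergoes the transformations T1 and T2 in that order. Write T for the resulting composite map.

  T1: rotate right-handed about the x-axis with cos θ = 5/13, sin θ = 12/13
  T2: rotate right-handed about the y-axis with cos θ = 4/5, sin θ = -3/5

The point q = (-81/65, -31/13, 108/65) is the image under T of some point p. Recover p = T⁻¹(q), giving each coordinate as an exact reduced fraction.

T1 = [1 0 0 0; 0 5/13 -12/13 0; 0 12/13 5/13 0; 0 0 0 1]
T2·T1 = [4/5 -36/65 -3/13 0; 0 5/13 -12/13 0; 3/5 48/65 4/13 0; 0 0 0 1]
det M = 1; M⁻¹ = [4/5 0 3/5 0; -36/65 5/13 48/65 0; -3/13 -12/13 4/13 0; 0 0 0 1]
M⁻¹ · (-81/65, -31/13, 108/65)ᵀ = (0, 1, 3)ᵀ

p = (0, 1, 3)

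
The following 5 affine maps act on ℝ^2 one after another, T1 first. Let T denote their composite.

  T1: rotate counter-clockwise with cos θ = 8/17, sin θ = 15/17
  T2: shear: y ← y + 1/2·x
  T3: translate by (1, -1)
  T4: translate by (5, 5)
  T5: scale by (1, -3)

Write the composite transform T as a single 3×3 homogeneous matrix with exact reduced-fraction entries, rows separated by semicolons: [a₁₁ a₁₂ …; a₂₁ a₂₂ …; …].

T = [8/17 -15/17 6; -57/17 -3/34 -12; 0 0 1]

T1 = [8/17 -15/17 0; 15/17 8/17 0; 0 0 1]
T2·T1 = [8/17 -15/17 0; 19/17 1/34 0; 0 0 1]
T3·…·T1 = [8/17 -15/17 1; 19/17 1/34 -1; 0 0 1]
T4·…·T1 = [8/17 -15/17 6; 19/17 1/34 4; 0 0 1]
T5·…·T1 = [8/17 -15/17 6; -57/17 -3/34 -12; 0 0 1]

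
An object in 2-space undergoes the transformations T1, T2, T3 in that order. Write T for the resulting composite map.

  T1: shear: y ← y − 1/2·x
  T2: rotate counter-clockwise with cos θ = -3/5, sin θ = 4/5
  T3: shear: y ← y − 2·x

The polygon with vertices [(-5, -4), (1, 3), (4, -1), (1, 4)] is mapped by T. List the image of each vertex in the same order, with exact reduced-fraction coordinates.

image vertices: (21/5, -23/2), (-13/5, 9/2), (0, 5), (-17/5, 11/2)

T1 shear: y ← y − 1/2·x: (-5, -4) → (-5, -3/2); (1, 3) → (1, 5/2); (4, -1) → (4, -3); (1, 4) → (1, 7/2)
T2 rotate counter-clockwise with cos θ = -3/5, sin θ = 4/5: (-5, -3/2) → (21/5, -31/10); (1, 5/2) → (-13/5, -7/10); (4, -3) → (0, 5); (1, 7/2) → (-17/5, -13/10)
T3 shear: y ← y − 2·x: (21/5, -31/10) → (21/5, -23/2); (-13/5, -7/10) → (-13/5, 9/2); (0, 5) → (0, 5); (-17/5, -13/10) → (-17/5, 11/2)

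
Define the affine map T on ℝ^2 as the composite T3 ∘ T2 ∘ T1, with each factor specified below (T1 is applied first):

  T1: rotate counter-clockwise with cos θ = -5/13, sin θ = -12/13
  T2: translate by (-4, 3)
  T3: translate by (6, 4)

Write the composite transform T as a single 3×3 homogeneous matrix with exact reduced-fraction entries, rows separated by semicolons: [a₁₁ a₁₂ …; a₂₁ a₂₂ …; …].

T1 = [-5/13 12/13 0; -12/13 -5/13 0; 0 0 1]
T2·T1 = [-5/13 12/13 -4; -12/13 -5/13 3; 0 0 1]
T3·…·T1 = [-5/13 12/13 2; -12/13 -5/13 7; 0 0 1]

T = [-5/13 12/13 2; -12/13 -5/13 7; 0 0 1]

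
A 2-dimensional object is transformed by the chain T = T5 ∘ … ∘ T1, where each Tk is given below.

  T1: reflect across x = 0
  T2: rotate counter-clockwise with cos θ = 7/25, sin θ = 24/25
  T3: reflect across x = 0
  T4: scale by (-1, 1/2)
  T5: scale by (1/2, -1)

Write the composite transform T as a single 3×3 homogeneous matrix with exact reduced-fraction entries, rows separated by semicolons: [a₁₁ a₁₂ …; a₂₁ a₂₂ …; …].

T1 = [-1 0 0; 0 1 0; 0 0 1]
T2·T1 = [-7/25 -24/25 0; -24/25 7/25 0; 0 0 1]
T3·…·T1 = [7/25 24/25 0; -24/25 7/25 0; 0 0 1]
T4·…·T1 = [-7/25 -24/25 0; -12/25 7/50 0; 0 0 1]
T5·…·T1 = [-7/50 -12/25 0; 12/25 -7/50 0; 0 0 1]

T = [-7/50 -12/25 0; 12/25 -7/50 0; 0 0 1]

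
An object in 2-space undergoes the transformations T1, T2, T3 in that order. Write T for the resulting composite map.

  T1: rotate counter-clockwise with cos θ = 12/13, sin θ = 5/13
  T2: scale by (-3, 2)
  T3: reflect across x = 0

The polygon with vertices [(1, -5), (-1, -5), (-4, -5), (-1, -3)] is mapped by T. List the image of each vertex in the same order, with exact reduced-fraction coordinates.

image vertices: (111/13, -110/13), (3, -10), (-69/13, -160/13), (9/13, -82/13)

T1 rotate counter-clockwise with cos θ = 12/13, sin θ = 5/13: (1, -5) → (37/13, -55/13); (-1, -5) → (1, -5); (-4, -5) → (-23/13, -80/13); (-1, -3) → (3/13, -41/13)
T2 scale by (-3, 2): (37/13, -55/13) → (-111/13, -110/13); (1, -5) → (-3, -10); (-23/13, -80/13) → (69/13, -160/13); (3/13, -41/13) → (-9/13, -82/13)
T3 reflect across x = 0: (-111/13, -110/13) → (111/13, -110/13); (-3, -10) → (3, -10); (69/13, -160/13) → (-69/13, -160/13); (-9/13, -82/13) → (9/13, -82/13)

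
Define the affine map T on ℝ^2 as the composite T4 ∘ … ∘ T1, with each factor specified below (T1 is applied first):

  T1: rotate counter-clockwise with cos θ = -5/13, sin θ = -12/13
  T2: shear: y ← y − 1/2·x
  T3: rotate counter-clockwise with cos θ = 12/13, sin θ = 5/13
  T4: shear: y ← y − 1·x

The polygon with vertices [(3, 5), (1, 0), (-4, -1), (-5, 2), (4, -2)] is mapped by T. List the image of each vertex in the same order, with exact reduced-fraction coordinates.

image vertices: (1915/338, -3469/338), (-25/338, -253/338), (-149/169, 777/169), (921/338, 181/338), (-448/169, 36/169)

T1 rotate counter-clockwise with cos θ = -5/13, sin θ = -12/13: (3, 5) → (45/13, -61/13); (1, 0) → (-5/13, -12/13); (-4, -1) → (8/13, 53/13); (-5, 2) → (49/13, 50/13); (4, -2) → (-44/13, -38/13)
T2 shear: y ← y − 1/2·x: (45/13, -61/13) → (45/13, -167/26); (-5/13, -12/13) → (-5/13, -19/26); (8/13, 53/13) → (8/13, 49/13); (49/13, 50/13) → (49/13, 51/26); (-44/13, -38/13) → (-44/13, -16/13)
T3 rotate counter-clockwise with cos θ = 12/13, sin θ = 5/13: (45/13, -167/26) → (1915/338, -777/169); (-5/13, -19/26) → (-25/338, -139/169); (8/13, 49/13) → (-149/169, 628/169); (49/13, 51/26) → (921/338, 551/169); (-44/13, -16/13) → (-448/169, -412/169)
T4 shear: y ← y − 1·x: (1915/338, -777/169) → (1915/338, -3469/338); (-25/338, -139/169) → (-25/338, -253/338); (-149/169, 628/169) → (-149/169, 777/169); (921/338, 551/169) → (921/338, 181/338); (-448/169, -412/169) → (-448/169, 36/169)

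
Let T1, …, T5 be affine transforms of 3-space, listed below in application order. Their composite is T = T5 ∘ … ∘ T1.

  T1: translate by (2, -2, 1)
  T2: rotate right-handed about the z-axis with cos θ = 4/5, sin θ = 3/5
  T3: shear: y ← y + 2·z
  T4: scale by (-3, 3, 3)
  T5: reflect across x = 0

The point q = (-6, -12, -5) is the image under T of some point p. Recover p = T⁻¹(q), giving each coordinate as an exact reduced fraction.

T1 = [1 0 0 2; 0 1 0 -2; 0 0 1 1; 0 0 0 1]
T2·T1 = [4/5 -3/5 0 14/5; 3/5 4/5 0 -2/5; 0 0 1 1; 0 0 0 1]
T3·…·T1 = [4/5 -3/5 0 14/5; 3/5 4/5 2 8/5; 0 0 1 1; 0 0 0 1]
T4·…·T1 = [-12/5 9/5 0 -42/5; 9/5 12/5 6 24/5; 0 0 3 3; 0 0 0 1]
T5·…·T1 = [12/5 -9/5 0 42/5; 9/5 12/5 6 24/5; 0 0 3 3; 0 0 0 1]
det M = 27; M⁻¹ = [4/15 1/5 -2/5 -2; -1/5 4/15 -8/15 2; 0 0 1/3 -1; 0 0 0 1]
M⁻¹ · (-6, -12, -5)ᵀ = (-4, 8/3, -8/3)ᵀ

p = (-4, 8/3, -8/3)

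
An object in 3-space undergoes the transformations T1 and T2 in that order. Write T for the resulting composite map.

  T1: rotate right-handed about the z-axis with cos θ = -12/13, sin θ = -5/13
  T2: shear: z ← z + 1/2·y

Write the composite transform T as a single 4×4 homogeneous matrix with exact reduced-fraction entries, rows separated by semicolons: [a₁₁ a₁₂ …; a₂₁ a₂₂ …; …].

T = [-12/13 5/13 0 0; -5/13 -12/13 0 0; -5/26 -6/13 1 0; 0 0 0 1]

T1 = [-12/13 5/13 0 0; -5/13 -12/13 0 0; 0 0 1 0; 0 0 0 1]
T2·T1 = [-12/13 5/13 0 0; -5/13 -12/13 0 0; -5/26 -6/13 1 0; 0 0 0 1]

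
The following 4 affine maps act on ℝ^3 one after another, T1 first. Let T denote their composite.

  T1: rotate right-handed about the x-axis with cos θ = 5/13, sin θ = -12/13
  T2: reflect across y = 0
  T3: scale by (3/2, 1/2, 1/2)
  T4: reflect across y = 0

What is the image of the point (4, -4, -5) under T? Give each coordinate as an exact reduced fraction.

T1 rotate right-handed about the x-axis with cos θ = 5/13, sin θ = -12/13: (4, -4, -5) → (4, -80/13, 23/13)
T2 reflect across y = 0: (4, -80/13, 23/13) → (4, 80/13, 23/13)
T3 scale by (3/2, 1/2, 1/2): (4, 80/13, 23/13) → (6, 40/13, 23/26)
T4 reflect across y = 0: (6, 40/13, 23/26) → (6, -40/13, 23/26)

T(p) = (6, -40/13, 23/26)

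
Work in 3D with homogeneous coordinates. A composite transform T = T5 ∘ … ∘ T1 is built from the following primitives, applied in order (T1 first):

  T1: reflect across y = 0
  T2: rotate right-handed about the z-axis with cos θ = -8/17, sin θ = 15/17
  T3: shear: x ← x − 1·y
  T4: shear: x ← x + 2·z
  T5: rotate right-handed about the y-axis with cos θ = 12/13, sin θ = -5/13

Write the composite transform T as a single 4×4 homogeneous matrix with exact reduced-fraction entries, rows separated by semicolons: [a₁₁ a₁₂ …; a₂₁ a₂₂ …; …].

T = [-276/221 84/221 19/13 0; 15/17 8/17 0 0; -115/221 35/221 22/13 0; 0 0 0 1]

T1 = [1 0 0 0; 0 -1 0 0; 0 0 1 0; 0 0 0 1]
T2·T1 = [-8/17 15/17 0 0; 15/17 8/17 0 0; 0 0 1 0; 0 0 0 1]
T3·…·T1 = [-23/17 7/17 0 0; 15/17 8/17 0 0; 0 0 1 0; 0 0 0 1]
T4·…·T1 = [-23/17 7/17 2 0; 15/17 8/17 0 0; 0 0 1 0; 0 0 0 1]
T5·…·T1 = [-276/221 84/221 19/13 0; 15/17 8/17 0 0; -115/221 35/221 22/13 0; 0 0 0 1]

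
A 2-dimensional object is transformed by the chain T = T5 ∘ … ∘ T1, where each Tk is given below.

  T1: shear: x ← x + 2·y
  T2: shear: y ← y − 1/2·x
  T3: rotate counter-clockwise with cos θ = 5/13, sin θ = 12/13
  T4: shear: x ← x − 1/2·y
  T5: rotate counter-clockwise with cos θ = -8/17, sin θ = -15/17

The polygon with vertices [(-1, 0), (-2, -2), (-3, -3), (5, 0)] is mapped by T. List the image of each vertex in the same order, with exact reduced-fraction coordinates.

image vertices: (-185/442, 679/884), (-937/221, 1327/442), (-2811/442, 3981/884), (925/442, -3395/884)

T1 shear: x ← x + 2·y: (-1, 0) → (-1, 0); (-2, -2) → (-6, -2); (-3, -3) → (-9, -3); (5, 0) → (5, 0)
T2 shear: y ← y − 1/2·x: (-1, 0) → (-1, 1/2); (-6, -2) → (-6, 1); (-9, -3) → (-9, 3/2); (5, 0) → (5, -5/2)
T3 rotate counter-clockwise with cos θ = 5/13, sin θ = 12/13: (-1, 1/2) → (-11/13, -19/26); (-6, 1) → (-42/13, -67/13); (-9, 3/2) → (-63/13, -201/26); (5, -5/2) → (55/13, 95/26)
T4 shear: x ← x − 1/2·y: (-11/13, -19/26) → (-25/52, -19/26); (-42/13, -67/13) → (-17/26, -67/13); (-63/13, -201/26) → (-51/52, -201/26); (55/13, 95/26) → (125/52, 95/26)
T5 rotate counter-clockwise with cos θ = -8/17, sin θ = -15/17: (-25/52, -19/26) → (-185/442, 679/884); (-17/26, -67/13) → (-937/221, 1327/442); (-51/52, -201/26) → (-2811/442, 3981/884); (125/52, 95/26) → (925/442, -3395/884)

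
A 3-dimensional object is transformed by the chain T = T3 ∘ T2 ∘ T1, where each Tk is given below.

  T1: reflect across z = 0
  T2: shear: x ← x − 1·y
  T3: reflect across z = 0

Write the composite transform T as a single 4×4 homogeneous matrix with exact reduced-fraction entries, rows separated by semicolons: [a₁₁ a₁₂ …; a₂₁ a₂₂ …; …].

T1 = [1 0 0 0; 0 1 0 0; 0 0 -1 0; 0 0 0 1]
T2·T1 = [1 -1 0 0; 0 1 0 0; 0 0 -1 0; 0 0 0 1]
T3·…·T1 = [1 -1 0 0; 0 1 0 0; 0 0 1 0; 0 0 0 1]

T = [1 -1 0 0; 0 1 0 0; 0 0 1 0; 0 0 0 1]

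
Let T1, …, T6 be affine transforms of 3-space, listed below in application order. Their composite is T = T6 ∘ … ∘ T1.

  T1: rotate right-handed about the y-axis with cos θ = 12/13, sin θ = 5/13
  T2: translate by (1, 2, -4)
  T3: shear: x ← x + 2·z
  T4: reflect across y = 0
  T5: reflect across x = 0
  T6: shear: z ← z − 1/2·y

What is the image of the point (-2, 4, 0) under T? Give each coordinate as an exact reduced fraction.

T(p) = (95/13, -6, -3/13)

T1 rotate right-handed about the y-axis with cos θ = 12/13, sin θ = 5/13: (-2, 4, 0) → (-24/13, 4, 10/13)
T2 translate by (1, 2, -4): (-24/13, 4, 10/13) → (-11/13, 6, -42/13)
T3 shear: x ← x + 2·z: (-11/13, 6, -42/13) → (-95/13, 6, -42/13)
T4 reflect across y = 0: (-95/13, 6, -42/13) → (-95/13, -6, -42/13)
T5 reflect across x = 0: (-95/13, -6, -42/13) → (95/13, -6, -42/13)
T6 shear: z ← z − 1/2·y: (95/13, -6, -42/13) → (95/13, -6, -3/13)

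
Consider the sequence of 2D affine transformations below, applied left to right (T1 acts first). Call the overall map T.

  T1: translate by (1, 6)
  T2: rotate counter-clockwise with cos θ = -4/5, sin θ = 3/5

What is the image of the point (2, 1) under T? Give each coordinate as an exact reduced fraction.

T(p) = (-33/5, -19/5)

T1 translate by (1, 6): (2, 1) → (3, 7)
T2 rotate counter-clockwise with cos θ = -4/5, sin θ = 3/5: (3, 7) → (-33/5, -19/5)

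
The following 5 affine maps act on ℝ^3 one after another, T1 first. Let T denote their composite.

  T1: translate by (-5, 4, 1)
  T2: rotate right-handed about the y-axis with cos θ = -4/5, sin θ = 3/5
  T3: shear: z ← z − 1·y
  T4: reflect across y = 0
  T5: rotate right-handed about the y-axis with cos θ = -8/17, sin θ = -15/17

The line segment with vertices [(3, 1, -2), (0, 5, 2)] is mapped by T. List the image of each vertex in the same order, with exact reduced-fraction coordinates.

image vertices: (37/17, -5, 39/17), (398/85, -9, 771/85)

T1 translate by (-5, 4, 1): (3, 1, -2) → (-2, 5, -1); (0, 5, 2) → (-5, 9, 3)
T2 rotate right-handed about the y-axis with cos θ = -4/5, sin θ = 3/5: (-2, 5, -1) → (1, 5, 2); (-5, 9, 3) → (29/5, 9, 3/5)
T3 shear: z ← z − 1·y: (1, 5, 2) → (1, 5, -3); (29/5, 9, 3/5) → (29/5, 9, -42/5)
T4 reflect across y = 0: (1, 5, -3) → (1, -5, -3); (29/5, 9, -42/5) → (29/5, -9, -42/5)
T5 rotate right-handed about the y-axis with cos θ = -8/17, sin θ = -15/17: (1, -5, -3) → (37/17, -5, 39/17); (29/5, -9, -42/5) → (398/85, -9, 771/85)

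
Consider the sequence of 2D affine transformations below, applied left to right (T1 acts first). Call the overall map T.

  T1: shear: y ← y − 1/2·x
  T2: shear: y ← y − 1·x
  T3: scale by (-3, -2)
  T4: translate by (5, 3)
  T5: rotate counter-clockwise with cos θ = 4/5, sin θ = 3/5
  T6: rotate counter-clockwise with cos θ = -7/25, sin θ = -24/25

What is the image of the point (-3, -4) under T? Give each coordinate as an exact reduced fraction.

T1 shear: y ← y − 1/2·x: (-3, -4) → (-3, -5/2)
T2 shear: y ← y − 1·x: (-3, -5/2) → (-3, 1/2)
T3 scale by (-3, -2): (-3, 1/2) → (9, -1)
T4 translate by (5, 3): (9, -1) → (14, 2)
T5 rotate counter-clockwise with cos θ = 4/5, sin θ = 3/5: (14, 2) → (10, 10)
T6 rotate counter-clockwise with cos θ = -7/25, sin θ = -24/25: (10, 10) → (34/5, -62/5)

T(p) = (34/5, -62/5)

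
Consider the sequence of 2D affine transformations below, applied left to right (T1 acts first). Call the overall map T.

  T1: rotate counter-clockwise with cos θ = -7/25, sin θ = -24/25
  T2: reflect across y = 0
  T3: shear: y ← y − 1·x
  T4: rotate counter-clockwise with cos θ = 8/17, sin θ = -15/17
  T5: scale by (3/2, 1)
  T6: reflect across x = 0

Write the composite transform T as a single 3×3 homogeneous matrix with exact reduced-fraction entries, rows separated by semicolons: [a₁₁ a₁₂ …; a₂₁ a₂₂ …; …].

T = [-1227/850 189/850 0; 353/425 -496/425 0; 0 0 1]

T1 = [-7/25 24/25 0; -24/25 -7/25 0; 0 0 1]
T2·T1 = [-7/25 24/25 0; 24/25 7/25 0; 0 0 1]
T3·…·T1 = [-7/25 24/25 0; 31/25 -17/25 0; 0 0 1]
T4·…·T1 = [409/425 -63/425 0; 353/425 -496/425 0; 0 0 1]
T5·…·T1 = [1227/850 -189/850 0; 353/425 -496/425 0; 0 0 1]
T6·…·T1 = [-1227/850 189/850 0; 353/425 -496/425 0; 0 0 1]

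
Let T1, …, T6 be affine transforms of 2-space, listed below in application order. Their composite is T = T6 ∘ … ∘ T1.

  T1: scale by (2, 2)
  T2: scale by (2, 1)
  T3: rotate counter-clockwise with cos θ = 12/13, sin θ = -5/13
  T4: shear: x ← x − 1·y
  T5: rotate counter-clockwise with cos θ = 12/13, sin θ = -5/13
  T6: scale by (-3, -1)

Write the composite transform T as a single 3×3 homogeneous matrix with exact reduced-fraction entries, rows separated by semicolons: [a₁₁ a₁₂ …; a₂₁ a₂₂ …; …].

T1 = [2 0 0; 0 2 0; 0 0 1]
T2·T1 = [4 0 0; 0 2 0; 0 0 1]
T3·…·T1 = [48/13 10/13 0; -20/13 24/13 0; 0 0 1]
T4·…·T1 = [68/13 -14/13 0; -20/13 24/13 0; 0 0 1]
T5·…·T1 = [716/169 -48/169 0; -580/169 358/169 0; 0 0 1]
T6·…·T1 = [-2148/169 144/169 0; 580/169 -358/169 0; 0 0 1]

T = [-2148/169 144/169 0; 580/169 -358/169 0; 0 0 1]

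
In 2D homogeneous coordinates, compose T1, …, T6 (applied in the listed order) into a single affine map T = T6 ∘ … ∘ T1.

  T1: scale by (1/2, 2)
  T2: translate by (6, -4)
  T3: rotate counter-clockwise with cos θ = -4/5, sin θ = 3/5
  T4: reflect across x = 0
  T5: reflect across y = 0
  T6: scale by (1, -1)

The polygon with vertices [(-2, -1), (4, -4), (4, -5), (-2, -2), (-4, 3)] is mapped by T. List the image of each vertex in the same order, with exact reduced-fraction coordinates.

T1 scale by (1/2, 2): (-2, -1) → (-1, -2); (4, -4) → (2, -8); (4, -5) → (2, -10); (-2, -2) → (-1, -4); (-4, 3) → (-2, 6)
T2 translate by (6, -4): (-1, -2) → (5, -6); (2, -8) → (8, -12); (2, -10) → (8, -14); (-1, -4) → (5, -8); (-2, 6) → (4, 2)
T3 rotate counter-clockwise with cos θ = -4/5, sin θ = 3/5: (5, -6) → (-2/5, 39/5); (8, -12) → (4/5, 72/5); (8, -14) → (2, 16); (5, -8) → (4/5, 47/5); (4, 2) → (-22/5, 4/5)
T4 reflect across x = 0: (-2/5, 39/5) → (2/5, 39/5); (4/5, 72/5) → (-4/5, 72/5); (2, 16) → (-2, 16); (4/5, 47/5) → (-4/5, 47/5); (-22/5, 4/5) → (22/5, 4/5)
T5 reflect across y = 0: (2/5, 39/5) → (2/5, -39/5); (-4/5, 72/5) → (-4/5, -72/5); (-2, 16) → (-2, -16); (-4/5, 47/5) → (-4/5, -47/5); (22/5, 4/5) → (22/5, -4/5)
T6 scale by (1, -1): (2/5, -39/5) → (2/5, 39/5); (-4/5, -72/5) → (-4/5, 72/5); (-2, -16) → (-2, 16); (-4/5, -47/5) → (-4/5, 47/5); (22/5, -4/5) → (22/5, 4/5)

image vertices: (2/5, 39/5), (-4/5, 72/5), (-2, 16), (-4/5, 47/5), (22/5, 4/5)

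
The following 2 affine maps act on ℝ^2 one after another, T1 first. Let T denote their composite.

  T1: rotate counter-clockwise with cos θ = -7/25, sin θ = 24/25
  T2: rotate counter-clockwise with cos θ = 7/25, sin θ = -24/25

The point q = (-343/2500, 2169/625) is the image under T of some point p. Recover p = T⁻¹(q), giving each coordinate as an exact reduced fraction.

p = (7/4, 3)

T1 = [-7/25 -24/25 0; 24/25 -7/25 0; 0 0 1]
T2·T1 = [527/625 -336/625 0; 336/625 527/625 0; 0 0 1]
det M = 1; M⁻¹ = [527/625 336/625 0; -336/625 527/625 0; 0 0 1]
M⁻¹ · (-343/2500, 2169/625)ᵀ = (7/4, 3)ᵀ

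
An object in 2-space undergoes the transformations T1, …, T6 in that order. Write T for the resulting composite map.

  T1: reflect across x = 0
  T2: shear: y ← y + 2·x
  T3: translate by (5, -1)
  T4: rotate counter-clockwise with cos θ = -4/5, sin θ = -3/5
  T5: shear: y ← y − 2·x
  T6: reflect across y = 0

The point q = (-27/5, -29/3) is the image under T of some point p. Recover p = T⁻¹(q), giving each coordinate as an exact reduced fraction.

p = (0, -4/3)

T1 = [-1 0 0; 0 1 0; 0 0 1]
T2·T1 = [-1 0 0; -2 1 0; 0 0 1]
T3·…·T1 = [-1 0 5; -2 1 -1; 0 0 1]
T4·…·T1 = [-2/5 3/5 -23/5; 11/5 -4/5 -11/5; 0 0 1]
T5·…·T1 = [-2/5 3/5 -23/5; 3 -2 7; 0 0 1]
T6·…·T1 = [-2/5 3/5 -23/5; -3 2 -7; 0 0 1]
det M = 1; M⁻¹ = [2 -3/5 5; 3 -2/5 11; 0 0 1]
M⁻¹ · (-27/5, -29/3)ᵀ = (0, -4/3)ᵀ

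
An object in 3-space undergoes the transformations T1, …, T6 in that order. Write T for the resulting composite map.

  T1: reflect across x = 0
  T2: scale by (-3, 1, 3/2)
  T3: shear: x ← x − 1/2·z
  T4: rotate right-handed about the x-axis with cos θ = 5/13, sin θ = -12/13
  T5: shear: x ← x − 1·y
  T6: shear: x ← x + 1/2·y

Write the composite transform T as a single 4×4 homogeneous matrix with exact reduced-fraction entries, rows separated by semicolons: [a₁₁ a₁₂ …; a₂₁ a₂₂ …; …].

T1 = [-1 0 0 0; 0 1 0 0; 0 0 1 0; 0 0 0 1]
T2·T1 = [3 0 0 0; 0 1 0 0; 0 0 3/2 0; 0 0 0 1]
T3·…·T1 = [3 0 -3/4 0; 0 1 0 0; 0 0 3/2 0; 0 0 0 1]
T4·…·T1 = [3 0 -3/4 0; 0 5/13 18/13 0; 0 -12/13 15/26 0; 0 0 0 1]
T5·…·T1 = [3 -5/13 -111/52 0; 0 5/13 18/13 0; 0 -12/13 15/26 0; 0 0 0 1]
T6·…·T1 = [3 -5/26 -75/52 0; 0 5/13 18/13 0; 0 -12/13 15/26 0; 0 0 0 1]

T = [3 -5/26 -75/52 0; 0 5/13 18/13 0; 0 -12/13 15/26 0; 0 0 0 1]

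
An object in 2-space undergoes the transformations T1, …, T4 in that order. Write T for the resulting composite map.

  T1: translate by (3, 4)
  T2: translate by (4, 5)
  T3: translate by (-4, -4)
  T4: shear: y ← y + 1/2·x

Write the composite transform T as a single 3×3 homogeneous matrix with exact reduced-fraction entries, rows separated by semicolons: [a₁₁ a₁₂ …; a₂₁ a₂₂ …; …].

T = [1 0 3; 1/2 1 13/2; 0 0 1]

T1 = [1 0 3; 0 1 4; 0 0 1]
T2·T1 = [1 0 7; 0 1 9; 0 0 1]
T3·…·T1 = [1 0 3; 0 1 5; 0 0 1]
T4·…·T1 = [1 0 3; 1/2 1 13/2; 0 0 1]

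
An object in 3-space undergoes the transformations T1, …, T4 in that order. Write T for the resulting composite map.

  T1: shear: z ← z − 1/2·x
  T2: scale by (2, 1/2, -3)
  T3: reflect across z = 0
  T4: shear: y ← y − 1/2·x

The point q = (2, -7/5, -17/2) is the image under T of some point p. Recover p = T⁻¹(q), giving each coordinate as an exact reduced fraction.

p = (1, -4/5, -7/3)

T1 = [1 0 0 0; 0 1 0 0; -1/2 0 1 0; 0 0 0 1]
T2·T1 = [2 0 0 0; 0 1/2 0 0; 3/2 0 -3 0; 0 0 0 1]
T3·…·T1 = [2 0 0 0; 0 1/2 0 0; -3/2 0 3 0; 0 0 0 1]
T4·…·T1 = [2 0 0 0; -1 1/2 0 0; -3/2 0 3 0; 0 0 0 1]
det M = 3; M⁻¹ = [1/2 0 0 0; 1 2 0 0; 1/4 0 1/3 0; 0 0 0 1]
M⁻¹ · (2, -7/5, -17/2)ᵀ = (1, -4/5, -7/3)ᵀ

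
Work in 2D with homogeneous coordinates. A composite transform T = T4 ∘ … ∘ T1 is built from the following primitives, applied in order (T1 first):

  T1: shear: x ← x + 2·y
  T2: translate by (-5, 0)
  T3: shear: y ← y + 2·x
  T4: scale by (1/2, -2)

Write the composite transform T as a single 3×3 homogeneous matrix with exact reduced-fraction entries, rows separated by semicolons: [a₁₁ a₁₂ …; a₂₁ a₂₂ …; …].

T1 = [1 2 0; 0 1 0; 0 0 1]
T2·T1 = [1 2 -5; 0 1 0; 0 0 1]
T3·…·T1 = [1 2 -5; 2 5 -10; 0 0 1]
T4·…·T1 = [1/2 1 -5/2; -4 -10 20; 0 0 1]

T = [1/2 1 -5/2; -4 -10 20; 0 0 1]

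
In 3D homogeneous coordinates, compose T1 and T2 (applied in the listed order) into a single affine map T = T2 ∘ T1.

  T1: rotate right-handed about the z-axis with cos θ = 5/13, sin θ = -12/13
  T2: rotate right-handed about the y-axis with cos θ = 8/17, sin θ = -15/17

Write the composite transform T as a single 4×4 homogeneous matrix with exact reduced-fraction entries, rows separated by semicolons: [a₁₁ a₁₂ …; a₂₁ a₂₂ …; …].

T1 = [5/13 12/13 0 0; -12/13 5/13 0 0; 0 0 1 0; 0 0 0 1]
T2·T1 = [40/221 96/221 -15/17 0; -12/13 5/13 0 0; 75/221 180/221 8/17 0; 0 0 0 1]

T = [40/221 96/221 -15/17 0; -12/13 5/13 0 0; 75/221 180/221 8/17 0; 0 0 0 1]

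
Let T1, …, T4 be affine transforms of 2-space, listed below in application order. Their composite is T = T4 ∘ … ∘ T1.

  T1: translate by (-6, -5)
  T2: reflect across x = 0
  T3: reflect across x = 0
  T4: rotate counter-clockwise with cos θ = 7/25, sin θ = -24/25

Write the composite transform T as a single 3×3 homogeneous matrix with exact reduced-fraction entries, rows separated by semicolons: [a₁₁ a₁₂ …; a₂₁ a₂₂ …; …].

T = [7/25 24/25 -162/25; -24/25 7/25 109/25; 0 0 1]

T1 = [1 0 -6; 0 1 -5; 0 0 1]
T2·T1 = [-1 0 6; 0 1 -5; 0 0 1]
T3·…·T1 = [1 0 -6; 0 1 -5; 0 0 1]
T4·…·T1 = [7/25 24/25 -162/25; -24/25 7/25 109/25; 0 0 1]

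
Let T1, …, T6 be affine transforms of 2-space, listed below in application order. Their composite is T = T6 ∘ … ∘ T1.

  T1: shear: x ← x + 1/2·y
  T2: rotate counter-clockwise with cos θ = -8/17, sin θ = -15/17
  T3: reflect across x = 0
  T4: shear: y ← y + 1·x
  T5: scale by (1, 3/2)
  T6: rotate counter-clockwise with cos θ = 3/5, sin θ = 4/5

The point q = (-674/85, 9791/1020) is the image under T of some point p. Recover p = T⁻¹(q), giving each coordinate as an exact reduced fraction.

T1 = [1 1/2 0; 0 1 0; 0 0 1]
T2·T1 = [-8/17 11/17 0; -15/17 -31/34 0; 0 0 1]
T3·…·T1 = [8/17 -11/17 0; -15/17 -31/34 0; 0 0 1]
T4·…·T1 = [8/17 -11/17 0; -7/17 -53/34 0; 0 0 1]
T5·…·T1 = [8/17 -11/17 0; -21/34 -159/68 0; 0 0 1]
T6·…·T1 = [66/85 126/85 0; 1/170 -653/340 0; 0 0 1]
det M = -3/2; M⁻¹ = [653/510 84/85 0; 1/255 -44/85 0; 0 0 1]
M⁻¹ · (-674/85, 9791/1020)ᵀ = (-2/3, -5)ᵀ

p = (-2/3, -5)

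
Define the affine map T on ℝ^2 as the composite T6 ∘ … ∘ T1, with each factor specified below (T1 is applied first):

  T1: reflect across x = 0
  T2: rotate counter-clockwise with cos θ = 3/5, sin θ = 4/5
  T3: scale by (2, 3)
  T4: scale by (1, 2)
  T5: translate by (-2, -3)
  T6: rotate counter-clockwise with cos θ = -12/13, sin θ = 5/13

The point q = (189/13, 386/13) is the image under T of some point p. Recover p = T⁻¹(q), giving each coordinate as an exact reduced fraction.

p = (4, -3)

T1 = [-1 0 0; 0 1 0; 0 0 1]
T2·T1 = [-3/5 -4/5 0; -4/5 3/5 0; 0 0 1]
T3·…·T1 = [-6/5 -8/5 0; -12/5 9/5 0; 0 0 1]
T4·…·T1 = [-6/5 -8/5 0; -24/5 18/5 0; 0 0 1]
T5·…·T1 = [-6/5 -8/5 -2; -24/5 18/5 -3; 0 0 1]
T6·…·T1 = [192/65 6/65 3; 258/65 -256/65 2; 0 0 1]
det M = -12; M⁻¹ = [64/195 1/130 -1; 43/130 -16/65 -1/2; 0 0 1]
M⁻¹ · (189/13, 386/13)ᵀ = (4, -3)ᵀ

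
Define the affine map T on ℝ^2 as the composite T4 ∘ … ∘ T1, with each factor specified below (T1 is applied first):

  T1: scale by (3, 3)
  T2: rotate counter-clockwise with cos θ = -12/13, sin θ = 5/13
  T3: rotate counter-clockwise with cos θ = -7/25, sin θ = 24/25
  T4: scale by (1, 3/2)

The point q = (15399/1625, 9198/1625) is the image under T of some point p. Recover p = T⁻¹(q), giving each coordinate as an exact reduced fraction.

p = (-8/5, 3)

T1 = [3 0 0; 0 3 0; 0 0 1]
T2·T1 = [-36/13 -15/13 0; 15/13 -36/13 0; 0 0 1]
T3·…·T1 = [-108/325 969/325 0; -969/325 -108/325 0; 0 0 1]
T4·…·T1 = [-108/325 969/325 0; -2907/650 -162/325 0; 0 0 1]
det M = 27/2; M⁻¹ = [-12/325 -646/2925 0; 323/975 -8/325 0; 0 0 1]
M⁻¹ · (15399/1625, 9198/1625)ᵀ = (-8/5, 3)ᵀ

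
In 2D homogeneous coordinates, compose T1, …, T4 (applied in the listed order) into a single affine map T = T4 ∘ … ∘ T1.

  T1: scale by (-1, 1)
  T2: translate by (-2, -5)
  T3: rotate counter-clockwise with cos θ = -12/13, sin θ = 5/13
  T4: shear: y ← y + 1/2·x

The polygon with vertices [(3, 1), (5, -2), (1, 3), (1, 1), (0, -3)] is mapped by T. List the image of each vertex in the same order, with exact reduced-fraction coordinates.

T1 scale by (-1, 1): (3, 1) → (-3, 1); (5, -2) → (-5, -2); (1, 3) → (-1, 3); (1, 1) → (-1, 1); (0, -3) → (0, -3)
T2 translate by (-2, -5): (-3, 1) → (-5, -4); (-5, -2) → (-7, -7); (-1, 3) → (-3, -2); (-1, 1) → (-3, -4); (0, -3) → (-2, -8)
T3 rotate counter-clockwise with cos θ = -12/13, sin θ = 5/13: (-5, -4) → (80/13, 23/13); (-7, -7) → (119/13, 49/13); (-3, -2) → (46/13, 9/13); (-3, -4) → (56/13, 33/13); (-2, -8) → (64/13, 86/13)
T4 shear: y ← y + 1/2·x: (80/13, 23/13) → (80/13, 63/13); (119/13, 49/13) → (119/13, 217/26); (46/13, 9/13) → (46/13, 32/13); (56/13, 33/13) → (56/13, 61/13); (64/13, 86/13) → (64/13, 118/13)

image vertices: (80/13, 63/13), (119/13, 217/26), (46/13, 32/13), (56/13, 61/13), (64/13, 118/13)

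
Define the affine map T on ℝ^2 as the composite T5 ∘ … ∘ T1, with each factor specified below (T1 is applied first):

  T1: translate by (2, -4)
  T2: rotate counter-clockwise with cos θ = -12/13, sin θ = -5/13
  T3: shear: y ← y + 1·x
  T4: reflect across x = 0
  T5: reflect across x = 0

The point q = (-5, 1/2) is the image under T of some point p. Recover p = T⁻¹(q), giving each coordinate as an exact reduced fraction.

T1 = [1 0 2; 0 1 -4; 0 0 1]
T2·T1 = [-12/13 5/13 -44/13; -5/13 -12/13 38/13; 0 0 1]
T3·…·T1 = [-12/13 5/13 -44/13; -17/13 -7/13 -6/13; 0 0 1]
T4·…·T1 = [12/13 -5/13 44/13; -17/13 -7/13 -6/13; 0 0 1]
T5·…·T1 = [-12/13 5/13 -44/13; -17/13 -7/13 -6/13; 0 0 1]
det M = 1; M⁻¹ = [-7/13 -5/13 -2; 17/13 -12/13 4; 0 0 1]
M⁻¹ · (-5, 1/2)ᵀ = (1/2, -3)ᵀ

p = (1/2, -3)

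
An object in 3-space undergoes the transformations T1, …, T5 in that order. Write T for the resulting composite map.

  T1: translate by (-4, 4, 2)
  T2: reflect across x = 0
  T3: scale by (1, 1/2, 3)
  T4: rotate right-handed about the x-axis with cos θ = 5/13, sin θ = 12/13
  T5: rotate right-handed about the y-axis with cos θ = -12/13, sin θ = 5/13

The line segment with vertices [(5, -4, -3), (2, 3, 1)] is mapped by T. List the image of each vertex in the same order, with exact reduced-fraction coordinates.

T1 translate by (-4, 4, 2): (5, -4, -3) → (1, 0, -1); (2, 3, 1) → (-2, 7, 3)
T2 reflect across x = 0: (1, 0, -1) → (-1, 0, -1); (-2, 7, 3) → (2, 7, 3)
T3 scale by (1, 1/2, 3): (-1, 0, -1) → (-1, 0, -3); (2, 7, 3) → (2, 7/2, 9)
T4 rotate right-handed about the x-axis with cos θ = 5/13, sin θ = 12/13: (-1, 0, -3) → (-1, 36/13, -15/13); (2, 7/2, 9) → (2, -181/26, 87/13)
T5 rotate right-handed about the y-axis with cos θ = -12/13, sin θ = 5/13: (-1, 36/13, -15/13) → (81/169, 36/13, 245/169); (2, -181/26, 87/13) → (123/169, -181/26, -1174/169)

image vertices: (81/169, 36/13, 245/169), (123/169, -181/26, -1174/169)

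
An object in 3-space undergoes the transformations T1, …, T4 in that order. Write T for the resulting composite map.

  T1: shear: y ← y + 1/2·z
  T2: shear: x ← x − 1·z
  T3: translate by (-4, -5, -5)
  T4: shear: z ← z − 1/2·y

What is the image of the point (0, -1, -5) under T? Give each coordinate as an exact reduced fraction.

T1 shear: y ← y + 1/2·z: (0, -1, -5) → (0, -7/2, -5)
T2 shear: x ← x − 1·z: (0, -7/2, -5) → (5, -7/2, -5)
T3 translate by (-4, -5, -5): (5, -7/2, -5) → (1, -17/2, -10)
T4 shear: z ← z − 1/2·y: (1, -17/2, -10) → (1, -17/2, -23/4)

T(p) = (1, -17/2, -23/4)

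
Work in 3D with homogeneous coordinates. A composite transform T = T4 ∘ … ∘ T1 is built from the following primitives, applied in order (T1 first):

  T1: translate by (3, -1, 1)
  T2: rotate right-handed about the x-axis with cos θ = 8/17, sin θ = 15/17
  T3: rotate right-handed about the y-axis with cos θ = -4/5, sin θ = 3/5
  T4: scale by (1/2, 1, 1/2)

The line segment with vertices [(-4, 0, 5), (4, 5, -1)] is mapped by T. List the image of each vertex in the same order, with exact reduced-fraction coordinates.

image vertices: (167/170, -98/17, -81/170), (-148/85, 32/17, -597/170)

T1 translate by (3, -1, 1): (-4, 0, 5) → (-1, -1, 6); (4, 5, -1) → (7, 4, 0)
T2 rotate right-handed about the x-axis with cos θ = 8/17, sin θ = 15/17: (-1, -1, 6) → (-1, -98/17, 33/17); (7, 4, 0) → (7, 32/17, 60/17)
T3 rotate right-handed about the y-axis with cos θ = -4/5, sin θ = 3/5: (-1, -98/17, 33/17) → (167/85, -98/17, -81/85); (7, 32/17, 60/17) → (-296/85, 32/17, -597/85)
T4 scale by (1/2, 1, 1/2): (167/85, -98/17, -81/85) → (167/170, -98/17, -81/170); (-296/85, 32/17, -597/85) → (-148/85, 32/17, -597/170)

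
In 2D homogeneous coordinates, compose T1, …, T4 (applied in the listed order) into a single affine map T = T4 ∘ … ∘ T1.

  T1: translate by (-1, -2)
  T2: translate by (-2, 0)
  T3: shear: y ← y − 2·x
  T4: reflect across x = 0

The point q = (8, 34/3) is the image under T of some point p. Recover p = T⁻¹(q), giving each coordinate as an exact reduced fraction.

p = (-5, -8/3)

T1 = [1 0 -1; 0 1 -2; 0 0 1]
T2·T1 = [1 0 -3; 0 1 -2; 0 0 1]
T3·…·T1 = [1 0 -3; -2 1 4; 0 0 1]
T4·…·T1 = [-1 0 3; -2 1 4; 0 0 1]
det M = -1; M⁻¹ = [-1 0 3; -2 1 2; 0 0 1]
M⁻¹ · (8, 34/3)ᵀ = (-5, -8/3)ᵀ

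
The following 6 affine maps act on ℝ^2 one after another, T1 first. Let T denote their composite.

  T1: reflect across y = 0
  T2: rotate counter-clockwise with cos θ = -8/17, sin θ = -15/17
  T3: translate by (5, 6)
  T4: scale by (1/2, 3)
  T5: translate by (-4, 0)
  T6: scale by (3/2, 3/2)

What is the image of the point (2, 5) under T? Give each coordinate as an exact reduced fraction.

T(p) = (-213/34, 504/17)

T1 reflect across y = 0: (2, 5) → (2, -5)
T2 rotate counter-clockwise with cos θ = -8/17, sin θ = -15/17: (2, -5) → (-91/17, 10/17)
T3 translate by (5, 6): (-91/17, 10/17) → (-6/17, 112/17)
T4 scale by (1/2, 3): (-6/17, 112/17) → (-3/17, 336/17)
T5 translate by (-4, 0): (-3/17, 336/17) → (-71/17, 336/17)
T6 scale by (3/2, 3/2): (-71/17, 336/17) → (-213/34, 504/17)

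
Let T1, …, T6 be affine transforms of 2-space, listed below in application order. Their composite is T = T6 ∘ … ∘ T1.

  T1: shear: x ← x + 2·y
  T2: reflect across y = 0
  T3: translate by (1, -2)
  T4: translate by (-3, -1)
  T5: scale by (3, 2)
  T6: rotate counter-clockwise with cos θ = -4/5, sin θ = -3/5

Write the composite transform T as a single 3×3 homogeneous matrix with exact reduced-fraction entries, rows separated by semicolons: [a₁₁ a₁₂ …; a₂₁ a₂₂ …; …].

T = [-12/5 -6 6/5; -9/5 -2 42/5; 0 0 1]

T1 = [1 2 0; 0 1 0; 0 0 1]
T2·T1 = [1 2 0; 0 -1 0; 0 0 1]
T3·…·T1 = [1 2 1; 0 -1 -2; 0 0 1]
T4·…·T1 = [1 2 -2; 0 -1 -3; 0 0 1]
T5·…·T1 = [3 6 -6; 0 -2 -6; 0 0 1]
T6·…·T1 = [-12/5 -6 6/5; -9/5 -2 42/5; 0 0 1]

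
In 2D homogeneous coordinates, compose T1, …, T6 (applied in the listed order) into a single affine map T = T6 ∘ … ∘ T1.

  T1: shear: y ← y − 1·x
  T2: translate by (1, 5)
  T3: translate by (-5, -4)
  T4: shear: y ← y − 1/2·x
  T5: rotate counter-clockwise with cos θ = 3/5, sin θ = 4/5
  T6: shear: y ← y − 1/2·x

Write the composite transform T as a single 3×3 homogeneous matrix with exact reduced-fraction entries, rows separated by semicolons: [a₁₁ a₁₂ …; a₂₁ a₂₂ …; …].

T1 = [1 0 0; -1 1 0; 0 0 1]
T2·T1 = [1 0 1; -1 1 5; 0 0 1]
T3·…·T1 = [1 0 -4; -1 1 1; 0 0 1]
T4·…·T1 = [1 0 -4; -3/2 1 3; 0 0 1]
T5·…·T1 = [9/5 -4/5 -24/5; -1/10 3/5 -7/5; 0 0 1]
T6·…·T1 = [9/5 -4/5 -24/5; -1 1 1; 0 0 1]

T = [9/5 -4/5 -24/5; -1 1 1; 0 0 1]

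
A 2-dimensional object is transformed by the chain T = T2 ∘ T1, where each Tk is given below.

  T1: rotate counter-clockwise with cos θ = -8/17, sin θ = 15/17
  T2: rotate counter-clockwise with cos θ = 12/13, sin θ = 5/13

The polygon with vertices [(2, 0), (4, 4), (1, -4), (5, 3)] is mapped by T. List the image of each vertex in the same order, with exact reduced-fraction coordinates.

image vertices: (-342/221, 280/221), (-1244/221, -124/221), (389/221, 824/221), (-75/13, 11/13)

T1 rotate counter-clockwise with cos θ = -8/17, sin θ = 15/17: (2, 0) → (-16/17, 30/17); (4, 4) → (-92/17, 28/17); (1, -4) → (52/17, 47/17); (5, 3) → (-5, 3)
T2 rotate counter-clockwise with cos θ = 12/13, sin θ = 5/13: (-16/17, 30/17) → (-342/221, 280/221); (-92/17, 28/17) → (-1244/221, -124/221); (52/17, 47/17) → (389/221, 824/221); (-5, 3) → (-75/13, 11/13)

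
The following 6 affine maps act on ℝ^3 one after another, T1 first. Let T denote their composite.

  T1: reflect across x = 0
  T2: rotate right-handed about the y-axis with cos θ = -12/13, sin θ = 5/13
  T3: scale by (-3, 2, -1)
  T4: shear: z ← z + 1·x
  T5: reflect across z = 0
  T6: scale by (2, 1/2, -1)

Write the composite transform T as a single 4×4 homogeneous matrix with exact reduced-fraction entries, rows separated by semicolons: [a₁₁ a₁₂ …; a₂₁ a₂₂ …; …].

T = [-72/13 0 -30/13 0; 0 1 0 0; -41/13 0 -3/13 0; 0 0 0 1]

T1 = [-1 0 0 0; 0 1 0 0; 0 0 1 0; 0 0 0 1]
T2·T1 = [12/13 0 5/13 0; 0 1 0 0; 5/13 0 -12/13 0; 0 0 0 1]
T3·…·T1 = [-36/13 0 -15/13 0; 0 2 0 0; -5/13 0 12/13 0; 0 0 0 1]
T4·…·T1 = [-36/13 0 -15/13 0; 0 2 0 0; -41/13 0 -3/13 0; 0 0 0 1]
T5·…·T1 = [-36/13 0 -15/13 0; 0 2 0 0; 41/13 0 3/13 0; 0 0 0 1]
T6·…·T1 = [-72/13 0 -30/13 0; 0 1 0 0; -41/13 0 -3/13 0; 0 0 0 1]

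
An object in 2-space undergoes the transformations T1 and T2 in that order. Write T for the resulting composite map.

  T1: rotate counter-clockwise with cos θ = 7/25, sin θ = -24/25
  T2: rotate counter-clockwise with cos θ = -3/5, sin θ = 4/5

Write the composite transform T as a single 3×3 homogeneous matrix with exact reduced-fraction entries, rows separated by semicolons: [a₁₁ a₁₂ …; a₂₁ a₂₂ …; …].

T = [3/5 -4/5 0; 4/5 3/5 0; 0 0 1]

T1 = [7/25 24/25 0; -24/25 7/25 0; 0 0 1]
T2·T1 = [3/5 -4/5 0; 4/5 3/5 0; 0 0 1]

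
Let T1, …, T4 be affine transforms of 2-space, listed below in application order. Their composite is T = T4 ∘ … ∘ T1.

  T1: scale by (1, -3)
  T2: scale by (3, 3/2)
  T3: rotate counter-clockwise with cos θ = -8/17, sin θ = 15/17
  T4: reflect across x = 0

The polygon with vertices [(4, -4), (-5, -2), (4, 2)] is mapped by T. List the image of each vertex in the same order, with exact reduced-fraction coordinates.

image vertices: (366/17, 36/17), (15/17, -297/17), (-39/17, 252/17)

T1 scale by (1, -3): (4, -4) → (4, 12); (-5, -2) → (-5, 6); (4, 2) → (4, -6)
T2 scale by (3, 3/2): (4, 12) → (12, 18); (-5, 6) → (-15, 9); (4, -6) → (12, -9)
T3 rotate counter-clockwise with cos θ = -8/17, sin θ = 15/17: (12, 18) → (-366/17, 36/17); (-15, 9) → (-15/17, -297/17); (12, -9) → (39/17, 252/17)
T4 reflect across x = 0: (-366/17, 36/17) → (366/17, 36/17); (-15/17, -297/17) → (15/17, -297/17); (39/17, 252/17) → (-39/17, 252/17)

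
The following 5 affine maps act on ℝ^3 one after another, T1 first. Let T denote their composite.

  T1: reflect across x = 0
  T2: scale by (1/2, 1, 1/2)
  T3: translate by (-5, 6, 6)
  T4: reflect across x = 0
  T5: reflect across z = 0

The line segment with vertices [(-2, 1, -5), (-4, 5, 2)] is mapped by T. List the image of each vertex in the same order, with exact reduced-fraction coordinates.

image vertices: (4, 7, -7/2), (3, 11, -7)

T1 reflect across x = 0: (-2, 1, -5) → (2, 1, -5); (-4, 5, 2) → (4, 5, 2)
T2 scale by (1/2, 1, 1/2): (2, 1, -5) → (1, 1, -5/2); (4, 5, 2) → (2, 5, 1)
T3 translate by (-5, 6, 6): (1, 1, -5/2) → (-4, 7, 7/2); (2, 5, 1) → (-3, 11, 7)
T4 reflect across x = 0: (-4, 7, 7/2) → (4, 7, 7/2); (-3, 11, 7) → (3, 11, 7)
T5 reflect across z = 0: (4, 7, 7/2) → (4, 7, -7/2); (3, 11, 7) → (3, 11, -7)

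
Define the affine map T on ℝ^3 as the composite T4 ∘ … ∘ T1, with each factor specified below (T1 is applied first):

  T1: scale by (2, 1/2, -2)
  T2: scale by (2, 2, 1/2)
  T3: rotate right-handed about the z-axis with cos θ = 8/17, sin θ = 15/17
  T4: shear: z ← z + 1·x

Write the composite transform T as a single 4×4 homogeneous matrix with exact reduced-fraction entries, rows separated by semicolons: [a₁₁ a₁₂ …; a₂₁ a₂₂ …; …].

T1 = [2 0 0 0; 0 1/2 0 0; 0 0 -2 0; 0 0 0 1]
T2·T1 = [4 0 0 0; 0 1 0 0; 0 0 -1 0; 0 0 0 1]
T3·…·T1 = [32/17 -15/17 0 0; 60/17 8/17 0 0; 0 0 -1 0; 0 0 0 1]
T4·…·T1 = [32/17 -15/17 0 0; 60/17 8/17 0 0; 32/17 -15/17 -1 0; 0 0 0 1]

T = [32/17 -15/17 0 0; 60/17 8/17 0 0; 32/17 -15/17 -1 0; 0 0 0 1]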